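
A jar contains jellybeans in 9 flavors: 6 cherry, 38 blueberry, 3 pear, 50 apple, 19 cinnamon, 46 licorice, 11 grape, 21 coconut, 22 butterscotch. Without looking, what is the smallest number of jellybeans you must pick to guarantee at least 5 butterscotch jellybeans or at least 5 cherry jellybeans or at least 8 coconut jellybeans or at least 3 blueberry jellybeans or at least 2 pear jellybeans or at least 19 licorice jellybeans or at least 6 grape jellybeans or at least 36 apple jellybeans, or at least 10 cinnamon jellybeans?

The worst case stops just short of every target: 4 cherry, 2 blueberry, 1 pear, 35 apple, 9 cinnamon, 18 licorice, 5 grape, 7 coconut, 4 butterscotch — 4 + 2 + 1 + 35 + 9 + 18 + 5 + 7 + 4 = 85 jellybeans.
One more jellybean must push some flavor to its target, so 85 + 1 = 86.

86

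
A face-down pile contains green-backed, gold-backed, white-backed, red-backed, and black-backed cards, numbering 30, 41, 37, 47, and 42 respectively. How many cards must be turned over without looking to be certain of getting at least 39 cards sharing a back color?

182

In the worst case we take at most 38 of each back color, but all 30 green-backed and all 37 white-backed (fewer than 38), giving 30 + 38 + 37 + 38 + 38 = 181.
One more card then forces some back color to 39, so 181 + 1 = 182.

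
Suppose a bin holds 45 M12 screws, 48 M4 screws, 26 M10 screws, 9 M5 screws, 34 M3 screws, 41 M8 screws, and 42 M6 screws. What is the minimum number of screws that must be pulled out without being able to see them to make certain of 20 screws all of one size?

Treat the 7 sizes as pigeonholes.
In the worst case we take at most 19 of each size, but all 9 M5 (fewer than 19), giving 19 + 19 + 19 + 9 + 19 + 19 + 19 = 123.
One more screw then forces some size to 20, so 123 + 1 = 124.

124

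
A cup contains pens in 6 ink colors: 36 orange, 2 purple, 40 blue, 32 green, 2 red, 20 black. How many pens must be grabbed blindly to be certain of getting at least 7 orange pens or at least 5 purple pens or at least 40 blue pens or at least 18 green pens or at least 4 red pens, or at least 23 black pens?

The worst case stops just short of every target: 6 orange, all 2 purple, 39 blue, 17 green, all 2 red, all 20 black — 6 + 2 + 39 + 17 + 2 + 20 = 86 pens.
One more pen must push some ink color to its target, so 86 + 1 = 87.

87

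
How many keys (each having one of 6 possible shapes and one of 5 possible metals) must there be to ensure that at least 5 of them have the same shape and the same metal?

There are 6 × 5 = 30 (shape, metal) combinations acting as pigeonholes.
With 30 × 4 = 120 keys we could place exactly 4 in each, with no (shape, metal) pair reaching 5.
One more forces some (shape, metal) pair to hold 5, so 120 + 1 = 121.

121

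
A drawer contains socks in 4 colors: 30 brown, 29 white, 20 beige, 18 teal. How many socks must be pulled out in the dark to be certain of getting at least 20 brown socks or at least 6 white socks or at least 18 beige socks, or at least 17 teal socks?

58

The worst case stops just short of every target: 19 brown, 5 white, 17 beige, 16 teal — 19 + 5 + 17 + 16 = 57 socks.
One more sock must push some color to its target, so 57 + 1 = 58.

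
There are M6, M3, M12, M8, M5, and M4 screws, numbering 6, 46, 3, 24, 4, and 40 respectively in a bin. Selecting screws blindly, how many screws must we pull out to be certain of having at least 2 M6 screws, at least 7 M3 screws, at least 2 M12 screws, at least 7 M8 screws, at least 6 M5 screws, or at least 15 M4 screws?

The worst case stops just short of every target: 1 M6, 6 M3, 1 M12, 6 M8, all 4 M5, 14 M4 — 1 + 6 + 1 + 6 + 4 + 14 = 32 screws.
One more screw must push some size to its target, so 32 + 1 = 33.

33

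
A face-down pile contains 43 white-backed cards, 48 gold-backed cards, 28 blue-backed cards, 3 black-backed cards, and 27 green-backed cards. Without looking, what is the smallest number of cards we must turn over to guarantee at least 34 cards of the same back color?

In the worst case we take at most 33 of each back color, but all 28 blue-backed, all 3 black-backed, and all 27 green-backed (fewer than 33), giving 33 + 33 + 28 + 3 + 27 = 124.
One more card then forces some back color to 34, so 124 + 1 = 125.

125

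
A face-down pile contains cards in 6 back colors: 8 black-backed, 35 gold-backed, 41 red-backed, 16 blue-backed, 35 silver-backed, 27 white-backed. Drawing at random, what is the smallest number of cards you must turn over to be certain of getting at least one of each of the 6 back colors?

155

The hardest back color to obtain is black-backed: we could draw every other card first — 162 − 8 = 154 cards — without a single black-backed one.
The next draw must be black-backed, so 154 + 1 = 155.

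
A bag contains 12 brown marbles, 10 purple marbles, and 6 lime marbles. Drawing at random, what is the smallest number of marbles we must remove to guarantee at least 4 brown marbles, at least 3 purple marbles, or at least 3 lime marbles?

The worst case stops just short of every target: 3 brown, 2 purple, 2 lime — 3 + 2 + 2 = 7 marbles.
One more marble must push some color to its target, so 7 + 1 = 8.

8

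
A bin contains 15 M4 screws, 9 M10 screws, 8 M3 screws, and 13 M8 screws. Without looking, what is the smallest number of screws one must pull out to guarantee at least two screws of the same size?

5

Treat the 4 sizes as pigeonholes.
The worst case takes 1 screw of each size without reaching 2 of any: 4 × 1 = 4.
The next screw must bring some size to 2, so 4 + 1 = 5.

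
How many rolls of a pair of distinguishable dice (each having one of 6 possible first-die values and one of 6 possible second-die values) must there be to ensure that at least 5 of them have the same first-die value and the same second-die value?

There are 6 × 6 = 36 (first-die value, second-die value) combinations acting as pigeonholes.
With 36 × 4 = 144 rolls of a pair of distinguishable dice we could place exactly 4 in each, with no (first-die value, second-die value) pair reaching 5.
One more forces some (first-die value, second-die value) pair to hold 5, so 144 + 1 = 145.

145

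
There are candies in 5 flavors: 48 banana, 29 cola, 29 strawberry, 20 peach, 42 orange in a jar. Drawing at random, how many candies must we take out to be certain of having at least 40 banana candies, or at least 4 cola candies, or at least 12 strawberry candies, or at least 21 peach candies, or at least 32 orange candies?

The worst case stops just short of every target: 39 banana, 3 cola, 11 strawberry, 20 peach, 31 orange — 39 + 3 + 11 + 20 + 31 = 104 candies.
One more candy must push some flavor to its target, so 104 + 1 = 105.

105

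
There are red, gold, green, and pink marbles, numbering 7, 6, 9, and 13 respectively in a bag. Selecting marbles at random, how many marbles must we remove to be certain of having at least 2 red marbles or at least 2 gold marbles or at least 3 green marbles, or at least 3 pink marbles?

7

The worst case stops just short of every target: 1 red, 1 gold, 2 green, 2 pink — 1 + 1 + 2 + 2 = 6 marbles.
One more marble must push some color to its target, so 6 + 1 = 7.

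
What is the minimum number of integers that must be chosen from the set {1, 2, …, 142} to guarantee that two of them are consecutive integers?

Partition {1, …, 142} into 71 pairs: {1,2}, {3,4}, …, {141,142}.
Choosing 71 integers — say the 71 even numbers 2, 4, …, 142 — takes one from each pair and avoids the property.
Choosing 72 forces two into the same pair by pigeonhole, and those are consecutive. So 72.

72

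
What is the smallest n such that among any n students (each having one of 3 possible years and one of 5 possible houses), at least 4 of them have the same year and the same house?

There are 3 × 5 = 15 (year, house) combinations acting as pigeonholes.
With 15 × 3 = 45 students we could place exactly 3 in each, with no (year, house) pair reaching 4.
One more forces some (year, house) pair to hold 4, so 45 + 1 = 46.

46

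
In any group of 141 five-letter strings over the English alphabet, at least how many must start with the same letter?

6

The 141 five-letter strings over the English alphabet fall into 26 possible first letters.
If each of the 26 possible first letters held at most 5, the total would be at most 26 × 5 = 130 < 141, a contradiction.
So at least one holds ⌈141/26⌉ = 6.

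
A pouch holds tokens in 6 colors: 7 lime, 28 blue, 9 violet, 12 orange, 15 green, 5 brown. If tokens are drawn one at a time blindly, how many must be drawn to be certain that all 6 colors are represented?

72

The hardest color to obtain is brown: we could draw every other token first — 76 − 5 = 71 tokens — without a single brown one.
The next draw must be brown, so 71 + 1 = 72.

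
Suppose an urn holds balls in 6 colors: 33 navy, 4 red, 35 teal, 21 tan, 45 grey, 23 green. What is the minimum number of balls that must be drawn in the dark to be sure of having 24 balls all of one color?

118

In the worst case we take at most 23 of each color, but all 4 red and all 21 tan (fewer than 23), giving 23 + 4 + 23 + 21 + 23 + 23 = 117.
One more ball then forces some color to 24, so 117 + 1 = 118.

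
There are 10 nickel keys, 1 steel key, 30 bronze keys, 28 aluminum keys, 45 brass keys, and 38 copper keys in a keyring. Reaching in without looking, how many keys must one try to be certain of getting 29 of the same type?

124

In the worst case we take at most 28 of each type, but all 10 nickel and all 1 steel (fewer than 28), giving 10 + 1 + 28 + 28 + 28 + 28 = 123.
One more key then forces some type to 29, so 123 + 1 = 124.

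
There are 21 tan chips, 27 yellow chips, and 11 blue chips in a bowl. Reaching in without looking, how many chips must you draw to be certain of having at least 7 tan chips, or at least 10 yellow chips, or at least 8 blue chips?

23

The worst case stops just short of every target: 6 tan, 9 yellow, 7 blue — 6 + 9 + 7 = 22 chips.
One more chip must push some color to its target, so 22 + 1 = 23.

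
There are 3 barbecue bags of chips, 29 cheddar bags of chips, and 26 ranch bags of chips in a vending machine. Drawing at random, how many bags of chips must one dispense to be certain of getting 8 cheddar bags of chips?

37

To avoid cheddar bags of chips as long as possible, exhaust the other 2 flavors first.
The worst case draws every non-cheddar bag of chips first: 3 + 26 = 29.
The next 8 draws are then forced to be cheddar, giving 29 + 8 = 37.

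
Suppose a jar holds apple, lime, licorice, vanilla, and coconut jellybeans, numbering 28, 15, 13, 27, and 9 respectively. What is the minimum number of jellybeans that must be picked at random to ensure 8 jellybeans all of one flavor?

36

The worst case takes 7 jellybeans of each flavor without reaching 8 of any: 5 × 7 = 35.
The next jellybean must bring some flavor to 8, so 35 + 1 = 36.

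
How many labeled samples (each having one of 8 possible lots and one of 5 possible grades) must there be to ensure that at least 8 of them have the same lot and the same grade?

281

There are 8 × 5 = 40 (lot, grade) combinations acting as pigeonholes.
With 40 × 7 = 280 labeled samples we could place exactly 7 in each, with no (lot, grade) pair reaching 8.
One more forces some (lot, grade) pair to hold 8, so 280 + 1 = 281.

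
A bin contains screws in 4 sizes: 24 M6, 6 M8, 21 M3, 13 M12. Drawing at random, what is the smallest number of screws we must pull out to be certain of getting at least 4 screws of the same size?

The worst case takes 3 screws of each size without reaching 4 of any: 4 × 3 = 12.
The next screw must bring some size to 4, so 12 + 1 = 13.

13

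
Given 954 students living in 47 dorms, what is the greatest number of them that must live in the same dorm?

The 954 students fall into 47 dorms.
If each of the 47 dorms held at most 20, the total would be at most 47 × 20 = 940 < 954, a contradiction.
So at least one holds ⌈954/47⌉ = 21.

21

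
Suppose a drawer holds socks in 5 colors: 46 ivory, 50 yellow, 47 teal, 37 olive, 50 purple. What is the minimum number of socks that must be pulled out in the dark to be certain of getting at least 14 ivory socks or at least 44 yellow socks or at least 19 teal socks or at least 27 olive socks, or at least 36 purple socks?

The worst case stops just short of every target: 13 ivory, 43 yellow, 18 teal, 26 olive, 35 purple — 13 + 43 + 18 + 26 + 35 = 135 socks.
One more sock must push some color to its target, so 135 + 1 = 136.

136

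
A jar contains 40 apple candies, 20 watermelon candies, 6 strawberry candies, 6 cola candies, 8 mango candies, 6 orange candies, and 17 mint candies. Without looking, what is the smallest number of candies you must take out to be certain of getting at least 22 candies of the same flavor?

In the worst case we take at most 21 of each flavor, but all 20 watermelon, all 6 strawberry, all 6 cola, all 8 mango, all 6 orange, and all 17 mint (fewer than 21), giving 21 + 20 + 6 + 6 + 8 + 6 + 17 = 84.
One more candy then forces some flavor to 22, so 84 + 1 = 85.

85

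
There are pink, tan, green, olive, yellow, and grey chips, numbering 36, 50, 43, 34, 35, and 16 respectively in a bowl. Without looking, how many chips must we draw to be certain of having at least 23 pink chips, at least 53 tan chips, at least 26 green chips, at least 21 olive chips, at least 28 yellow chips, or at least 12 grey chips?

The worst case stops just short of every target: 22 pink, all 50 tan, 25 green, 20 olive, 27 yellow, 11 grey — 22 + 50 + 25 + 20 + 27 + 11 = 155 chips.
One more chip must push some color to its target, so 155 + 1 = 156.

156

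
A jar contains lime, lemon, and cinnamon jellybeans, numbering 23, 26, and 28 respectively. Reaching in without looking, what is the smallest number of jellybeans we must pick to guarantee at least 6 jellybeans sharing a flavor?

16

Treat the 3 flavors as pigeonholes.
The worst case takes 5 jellybeans of each flavor without reaching 6 of any: 3 × 5 = 15.
The next jellybean must bring some flavor to 6, so 15 + 1 = 16.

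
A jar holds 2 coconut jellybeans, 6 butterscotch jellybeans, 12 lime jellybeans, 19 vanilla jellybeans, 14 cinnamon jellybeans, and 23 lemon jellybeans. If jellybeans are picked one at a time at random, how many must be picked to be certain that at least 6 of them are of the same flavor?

28

Treat the 6 flavors as pigeonholes.
In the worst case we take at most 5 of each flavor, but all 2 coconut (fewer than 5), giving 2 + 5 + 5 + 5 + 5 + 5 = 27.
One more jellybean then forces some flavor to 6, so 27 + 1 = 28.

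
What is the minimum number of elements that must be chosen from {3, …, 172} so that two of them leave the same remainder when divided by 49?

Use the pigeonhole principle on residue classes: group the integers by remainder mod 49; there are 49 residue classes, each nonempty in this range.
Choosing one from each class (49 integers) avoids any shared remainder.
One more choice must repeat a class, so two differ by a multiple of 49. Hence 49 + 1 = 50.

50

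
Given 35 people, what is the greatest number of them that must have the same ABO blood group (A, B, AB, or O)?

There are 4 ABO blood groups, which serve as the pigeonholes.
If each of the 4 ABO blood groups held at most 8, the total would be at most 4 × 8 = 32 < 35, a contradiction.
So at least one holds ⌈35/4⌉ = 9.

9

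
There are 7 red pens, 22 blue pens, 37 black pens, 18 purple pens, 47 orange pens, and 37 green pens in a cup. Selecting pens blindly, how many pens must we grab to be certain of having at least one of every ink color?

162

The hardest ink color to obtain is red: we could draw every other pen first — 168 − 7 = 161 pens — without a single red one.
The next draw must be red, so 161 + 1 = 162.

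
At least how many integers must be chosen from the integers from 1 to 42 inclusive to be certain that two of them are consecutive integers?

22

Partition {1, …, 42} into 21 pairs: {1,2}, {3,4}, …, {41,42}.
Choosing 21 integers — say the 21 even numbers 2, 4, …, 42 — takes one from each pair and avoids the property.
Choosing 22 forces two into the same pair by pigeonhole, and those are consecutive. So 22.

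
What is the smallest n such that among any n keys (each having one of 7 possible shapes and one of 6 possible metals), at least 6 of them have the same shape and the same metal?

There are 7 × 6 = 42 (shape, metal) combinations acting as pigeonholes.
With 42 × 5 = 210 keys we could place exactly 5 in each, with no (shape, metal) pair reaching 6.
One more forces some (shape, metal) pair to hold 6, so 210 + 1 = 211.

211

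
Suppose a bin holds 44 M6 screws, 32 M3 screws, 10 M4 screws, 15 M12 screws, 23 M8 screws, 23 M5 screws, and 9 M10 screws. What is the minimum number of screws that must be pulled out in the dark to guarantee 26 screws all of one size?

131

In the worst case we take at most 25 of each size, but all 10 M4, all 15 M12, all 23 M8, all 23 M5, and all 9 M10 (fewer than 25), giving 25 + 25 + 10 + 15 + 23 + 23 + 9 = 130.
One more screw then forces some size to 26, so 130 + 1 = 131.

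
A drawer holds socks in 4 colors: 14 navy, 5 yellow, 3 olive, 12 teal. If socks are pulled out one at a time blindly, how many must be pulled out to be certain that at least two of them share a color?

5

Treat the 4 colors as pigeonholes.
The worst case takes 1 sock of each color without reaching 2 of any: 4 × 1 = 4.
The next sock must bring some color to 2, so 4 + 1 = 5.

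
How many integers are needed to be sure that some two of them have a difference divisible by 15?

Two integers differ by a multiple of 15 exactly when they share a remainder mod 15.
There are 15 residue classes mod 15, so 15 integers can all lie in distinct classes.
One more integer must repeat a residue, giving a difference divisible by 15. So n = 15 + 1 = 16.

16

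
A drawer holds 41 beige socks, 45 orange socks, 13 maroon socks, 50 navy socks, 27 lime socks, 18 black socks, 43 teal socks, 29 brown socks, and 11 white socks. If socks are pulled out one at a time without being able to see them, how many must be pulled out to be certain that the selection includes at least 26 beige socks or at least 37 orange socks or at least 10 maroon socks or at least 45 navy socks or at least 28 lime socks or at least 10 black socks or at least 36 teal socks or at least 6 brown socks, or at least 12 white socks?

The worst case stops just short of every target: 25 beige, 36 orange, 9 maroon, 44 navy, 27 lime, 9 black, 35 teal, 5 brown, 11 white — 25 + 36 + 9 + 44 + 27 + 9 + 35 + 5 + 11 = 201 socks.
One more sock must push some color to its target, so 201 + 1 = 202.

202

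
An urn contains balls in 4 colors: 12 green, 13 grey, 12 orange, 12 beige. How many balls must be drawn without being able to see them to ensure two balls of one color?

5

The worst case takes 1 ball of each color without reaching 2 of any: 4 × 1 = 4.
The next ball must bring some color to 2, so 4 + 1 = 5.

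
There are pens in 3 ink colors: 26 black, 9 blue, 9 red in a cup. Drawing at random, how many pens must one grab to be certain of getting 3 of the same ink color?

The worst case takes 2 pens of each ink color without reaching 3 of any: 3 × 2 = 6.
The next pen must bring some ink color to 3, so 6 + 1 = 7.

7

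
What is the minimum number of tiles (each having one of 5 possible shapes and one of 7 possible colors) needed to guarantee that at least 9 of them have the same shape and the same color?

281

There are 5 × 7 = 35 (shape, color) combinations acting as pigeonholes.
With 35 × 8 = 280 tiles we could place exactly 8 in each, with no (shape, color) pair reaching 9.
One more forces some (shape, color) pair to hold 9, so 280 + 1 = 281.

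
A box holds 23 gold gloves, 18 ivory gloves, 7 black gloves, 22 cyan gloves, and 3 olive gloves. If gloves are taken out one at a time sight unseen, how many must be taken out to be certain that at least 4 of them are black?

70

The worst case draws every non-black glove first: 23 + 18 + 22 + 3 = 66.
The next 4 draws are then forced to be black, giving 66 + 4 = 70.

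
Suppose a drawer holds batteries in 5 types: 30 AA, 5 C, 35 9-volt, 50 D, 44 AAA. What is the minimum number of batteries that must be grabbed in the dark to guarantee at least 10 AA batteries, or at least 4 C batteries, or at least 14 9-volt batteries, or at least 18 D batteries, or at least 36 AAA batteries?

The worst case stops just short of every target: 9 AA, 3 C, 13 9-volt, 17 D, 35 AAA — 9 + 3 + 13 + 17 + 35 = 77 batteries.
One more battery must push some type to its target, so 77 + 1 = 78.

78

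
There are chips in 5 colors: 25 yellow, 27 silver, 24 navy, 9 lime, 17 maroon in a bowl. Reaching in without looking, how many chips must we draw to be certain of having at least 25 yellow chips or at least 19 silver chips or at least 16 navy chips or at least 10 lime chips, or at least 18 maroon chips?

84

The worst case stops just short of every target: 24 yellow, 18 silver, 15 navy, 9 lime, 17 maroon — 24 + 18 + 15 + 9 + 17 = 83 chips.
One more chip must push some color to its target, so 83 + 1 = 84.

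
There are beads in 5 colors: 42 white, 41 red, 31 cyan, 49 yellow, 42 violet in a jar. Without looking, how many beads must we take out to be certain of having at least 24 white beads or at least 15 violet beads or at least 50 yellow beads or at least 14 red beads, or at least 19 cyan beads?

The worst case stops just short of every target: 23 white, 13 red, 18 cyan, 49 yellow, 14 violet — 23 + 13 + 18 + 49 + 14 = 117 beads.
One more bead must push some color to its target, so 117 + 1 = 118.

118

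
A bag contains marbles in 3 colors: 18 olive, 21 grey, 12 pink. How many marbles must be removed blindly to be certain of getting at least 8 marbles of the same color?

Treat the 3 colors as pigeonholes.
The worst case takes 7 marbles of each color without reaching 8 of any: 3 × 7 = 21.
The next marble must bring some color to 8, so 21 + 1 = 22.

22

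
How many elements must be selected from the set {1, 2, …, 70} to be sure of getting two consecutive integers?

36

Partition {1, …, 70} into 35 pairs: {1,2}, {3,4}, …, {69,70}.
Choosing 35 integers — say the 35 even numbers 2, 4, …, 70 — takes one from each pair and avoids the property.
Choosing 36 forces two into the same pair by pigeonhole, and those are consecutive. So 36.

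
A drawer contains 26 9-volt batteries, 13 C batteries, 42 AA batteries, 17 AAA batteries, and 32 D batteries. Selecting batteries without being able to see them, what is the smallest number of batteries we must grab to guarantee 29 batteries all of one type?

113

In the worst case we take at most 28 of each type, but all 26 9-volt, all 13 C, and all 17 AAA (fewer than 28), giving 26 + 13 + 28 + 17 + 28 = 112.
One more battery then forces some type to 29, so 112 + 1 = 113.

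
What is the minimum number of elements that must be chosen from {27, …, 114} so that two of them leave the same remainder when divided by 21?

22

Group the integers by remainder mod 21; there are 21 residue classes, each nonempty in this range.
Choosing one from each class (21 integers) avoids any shared remainder.
One more choice must repeat a class, so two differ by a multiple of 21. Hence 21 + 1 = 22.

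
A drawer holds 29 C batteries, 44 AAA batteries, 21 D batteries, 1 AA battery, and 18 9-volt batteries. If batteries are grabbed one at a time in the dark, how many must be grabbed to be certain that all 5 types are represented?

The hardest type to obtain is AA: we could draw every other battery first — 113 − 1 = 112 batteries — without a single AA one.
The next draw must be AA, so 112 + 1 = 113.

113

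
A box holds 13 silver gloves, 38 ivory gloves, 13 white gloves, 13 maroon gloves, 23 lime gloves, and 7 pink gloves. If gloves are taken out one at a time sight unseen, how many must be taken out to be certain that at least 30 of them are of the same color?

99

Treat the 6 colors as pigeonholes.
In the worst case we take at most 29 of each color, but all 13 silver, all 13 white, all 13 maroon, all 23 lime, and all 7 pink (fewer than 29), giving 13 + 29 + 13 + 13 + 23 + 7 = 98.
One more glove then forces some color to 30, so 98 + 1 = 99.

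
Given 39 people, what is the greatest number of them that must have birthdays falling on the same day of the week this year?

6

The 39 people fall into 7 days of the week.
If each of the 7 days of the week held at most 5, the total would be at most 7 × 5 = 35 < 39, a contradiction.
So at least one holds ⌈39/7⌉ = 6.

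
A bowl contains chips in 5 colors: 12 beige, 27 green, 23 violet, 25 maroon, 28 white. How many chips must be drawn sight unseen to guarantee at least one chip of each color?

104

The hardest color to obtain is beige: we could draw every other chip first — 115 − 12 = 103 chips — without a single beige one.
The next draw must be beige, so 103 + 1 = 104.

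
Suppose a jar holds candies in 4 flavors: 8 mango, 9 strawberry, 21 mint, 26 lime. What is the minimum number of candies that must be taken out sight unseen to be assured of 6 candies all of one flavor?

21

Treat the 4 flavors as pigeonholes.
The worst case takes 5 candies of each flavor without reaching 6 of any: 4 × 5 = 20.
The next candy must bring some flavor to 6, so 20 + 1 = 21.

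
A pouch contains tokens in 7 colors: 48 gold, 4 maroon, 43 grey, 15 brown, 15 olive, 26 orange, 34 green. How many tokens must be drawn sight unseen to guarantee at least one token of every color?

182

The hardest color to obtain is maroon: we could draw every other token first — 185 − 4 = 181 tokens — without a single maroon one.
The next draw must be maroon, so 181 + 1 = 182.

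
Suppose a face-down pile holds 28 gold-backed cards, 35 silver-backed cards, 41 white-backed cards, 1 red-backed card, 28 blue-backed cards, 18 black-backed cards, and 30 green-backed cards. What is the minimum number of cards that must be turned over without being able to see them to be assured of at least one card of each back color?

181

The hardest back color to obtain is red-backed: we could draw every other card first — 181 − 1 = 180 cards — without a single red-backed one.
The next draw must be red-backed, so 180 + 1 = 181.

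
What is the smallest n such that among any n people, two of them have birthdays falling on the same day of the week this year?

8

There are 7 days of the week acting as pigeonholes.
With 7 people we could place one in each, avoiding any repeat.
One more forces some class to hold 2, so 7 + 1 = 8.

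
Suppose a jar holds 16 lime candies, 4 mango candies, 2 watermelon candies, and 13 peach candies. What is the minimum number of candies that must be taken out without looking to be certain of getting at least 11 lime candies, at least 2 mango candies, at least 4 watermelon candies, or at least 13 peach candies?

26

The worst case stops just short of every target: 10 lime, 1 mango, all 2 watermelon, 12 peach — 10 + 1 + 2 + 12 = 25 candies.
One more candy must push some flavor to its target, so 25 + 1 = 26.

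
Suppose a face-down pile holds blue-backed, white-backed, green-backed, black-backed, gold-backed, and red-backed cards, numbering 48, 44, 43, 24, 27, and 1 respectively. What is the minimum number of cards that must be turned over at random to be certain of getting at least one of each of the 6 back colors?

187

The hardest back color to obtain is red-backed: we could draw every other card first — 187 − 1 = 186 cards — without a single red-backed one.
The next draw must be red-backed, so 186 + 1 = 187.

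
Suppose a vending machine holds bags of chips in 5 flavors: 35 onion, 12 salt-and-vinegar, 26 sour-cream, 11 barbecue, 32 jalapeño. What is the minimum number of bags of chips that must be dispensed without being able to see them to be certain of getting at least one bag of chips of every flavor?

106

The hardest flavor to obtain is barbecue: we could draw every other bag of chips first — 116 − 11 = 105 bags of chips — without a single barbecue one.
The next draw must be barbecue, so 105 + 1 = 106.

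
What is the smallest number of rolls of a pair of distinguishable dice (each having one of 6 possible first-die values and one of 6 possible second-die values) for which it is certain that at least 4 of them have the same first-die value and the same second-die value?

There are 6 × 6 = 36 (first-die value, second-die value) combinations acting as pigeonholes.
With 36 × 3 = 108 rolls of a pair of distinguishable dice we could place exactly 3 in each, with no (first-die value, second-die value) pair reaching 4.
One more forces some (first-die value, second-die value) pair to hold 4, so 108 + 1 = 109.

109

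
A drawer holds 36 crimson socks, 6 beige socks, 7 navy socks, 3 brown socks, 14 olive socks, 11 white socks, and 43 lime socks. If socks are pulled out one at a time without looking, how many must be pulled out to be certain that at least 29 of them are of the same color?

98

In the worst case we take at most 28 of each color, but all 6 beige, all 7 navy, all 3 brown, all 14 olive, and all 11 white (fewer than 28), giving 28 + 6 + 7 + 3 + 14 + 11 + 28 = 97.
One more sock then forces some color to 29, so 97 + 1 = 98.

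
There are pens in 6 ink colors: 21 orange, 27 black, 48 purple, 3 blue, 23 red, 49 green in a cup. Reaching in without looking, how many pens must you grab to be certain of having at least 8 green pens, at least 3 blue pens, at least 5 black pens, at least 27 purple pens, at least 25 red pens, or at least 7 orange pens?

The worst case stops just short of every target: 6 orange, 4 black, 26 purple, 2 blue, all 23 red, 7 green — 6 + 4 + 26 + 2 + 23 + 7 = 68 pens.
One more pen must push some ink color to its target, so 68 + 1 = 69.

69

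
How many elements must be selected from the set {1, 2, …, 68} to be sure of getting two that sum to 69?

Partition {1, …, 68} into 34 pairs: {1,68}, {2,67}, …, {34,35}.
Choosing 34 integers — say the integers 1 through 34 — takes one from each pair and avoids the property.
Choosing 35 forces two into the same pair by pigeonhole, and those sum to 69. So 35.

35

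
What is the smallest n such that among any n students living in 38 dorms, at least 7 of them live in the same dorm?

There are 38 dorms acting as pigeonholes.
With 38 × 6 = 228 students we could place exactly 6 in each, with no class reaching 7.
One more forces some class to hold 7, so 228 + 1 = 229.

229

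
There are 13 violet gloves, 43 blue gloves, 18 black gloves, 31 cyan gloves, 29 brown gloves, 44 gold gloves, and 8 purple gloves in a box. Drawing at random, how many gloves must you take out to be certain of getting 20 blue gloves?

163

The worst case draws every non-blue glove first: 13 + 18 + 31 + 29 + 44 + 8 = 143.
The next 20 draws are then forced to be blue, giving 143 + 20 = 163.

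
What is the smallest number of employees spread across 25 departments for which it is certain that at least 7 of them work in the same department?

151

There are 25 departments acting as pigeonholes.
With 25 × 6 = 150 employees we could place exactly 6 in each, with no class reaching 7.
One more forces some class to hold 7, so 150 + 1 = 151.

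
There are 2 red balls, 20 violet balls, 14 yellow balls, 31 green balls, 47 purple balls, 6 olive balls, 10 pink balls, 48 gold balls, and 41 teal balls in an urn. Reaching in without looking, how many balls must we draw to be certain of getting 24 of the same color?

In the worst case we take at most 23 of each color, but all 2 red, all 20 violet, all 14 yellow, all 6 olive, and all 10 pink (fewer than 23), giving 2 + 20 + 14 + 23 + 23 + 6 + 10 + 23 + 23 = 144.
One more ball then forces some color to 24, so 144 + 1 = 145.

145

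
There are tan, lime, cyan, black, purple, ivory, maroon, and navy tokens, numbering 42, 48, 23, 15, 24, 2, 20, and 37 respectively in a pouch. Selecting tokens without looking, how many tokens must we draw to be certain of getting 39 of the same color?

Treat the 8 colors as pigeonholes.
In the worst case we take at most 38 of each color, but all 23 cyan, all 15 black, all 24 purple, all 2 ivory, all 20 maroon, and all 37 navy (fewer than 38), giving 38 + 38 + 23 + 15 + 24 + 2 + 20 + 37 = 197.
One more token then forces some color to 39, so 197 + 1 = 198.

198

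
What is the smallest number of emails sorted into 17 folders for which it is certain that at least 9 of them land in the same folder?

There are 17 folders acting as pigeonholes.
With 17 × 8 = 136 emails we could place exactly 8 in each, with no class reaching 9.
One more forces some class to hold 9, so 136 + 1 = 137.

137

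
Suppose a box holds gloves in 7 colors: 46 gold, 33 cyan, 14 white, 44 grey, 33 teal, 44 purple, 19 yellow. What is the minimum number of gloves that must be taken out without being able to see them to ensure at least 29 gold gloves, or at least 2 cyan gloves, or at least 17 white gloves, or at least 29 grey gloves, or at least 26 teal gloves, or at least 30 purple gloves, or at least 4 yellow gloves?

129

Each of the 7 colors has its own threshold; avoid all of them simultaneously.
The worst case stops just short of every target: 28 gold, 1 cyan, all 14 white, 28 grey, 25 teal, 29 purple, 3 yellow — 28 + 1 + 14 + 28 + 25 + 29 + 3 = 128 gloves.
One more glove must push some color to its target, so 128 + 1 = 129.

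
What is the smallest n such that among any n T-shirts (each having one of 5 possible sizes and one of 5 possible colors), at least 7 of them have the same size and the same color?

151

There are 5 × 5 = 25 (size, color) combinations acting as pigeonholes.
With 25 × 6 = 150 T-shirts we could place exactly 6 in each, with no (size, color) pair reaching 7.
One more forces some (size, color) pair to hold 7, so 150 + 1 = 151.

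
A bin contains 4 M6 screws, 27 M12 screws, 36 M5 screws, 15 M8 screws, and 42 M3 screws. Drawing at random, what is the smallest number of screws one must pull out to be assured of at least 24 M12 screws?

The worst case draws every non-M12 screw first: 4 + 36 + 15 + 42 = 97.
The next 24 draws are then forced to be M12, giving 97 + 24 = 121.

121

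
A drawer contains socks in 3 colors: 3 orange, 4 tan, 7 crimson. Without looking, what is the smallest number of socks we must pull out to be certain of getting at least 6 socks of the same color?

In the worst case we take at most 5 of each color, but all 3 orange and all 4 tan (fewer than 5), giving 3 + 4 + 5 = 12.
One more sock then forces some color to 6, so 12 + 1 = 13.

13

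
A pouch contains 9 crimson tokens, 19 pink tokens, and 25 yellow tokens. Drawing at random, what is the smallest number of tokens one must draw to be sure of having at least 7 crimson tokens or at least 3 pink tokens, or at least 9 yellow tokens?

Each of the 3 colors has its own threshold; avoid all of them simultaneously.
The worst case stops just short of every target: 6 crimson, 2 pink, 8 yellow — 6 + 2 + 8 = 16 tokens.
One more token must push some color to its target, so 16 + 1 = 17.

17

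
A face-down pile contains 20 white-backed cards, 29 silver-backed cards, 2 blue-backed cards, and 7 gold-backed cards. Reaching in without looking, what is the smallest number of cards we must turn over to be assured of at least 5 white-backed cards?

The worst case draws every non-white-backed card first: 29 + 2 + 7 = 38.
The next 5 draws are then forced to be white-backed, giving 38 + 5 = 43.

43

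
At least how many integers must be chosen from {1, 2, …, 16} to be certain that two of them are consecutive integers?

9

Partition {1, …, 16} into 8 pairs: {1,2}, {3,4}, …, {15,16}.
Choosing 8 integers — say the 8 even numbers 2, 4, …, 16 — takes one from each pair and avoids the property.
Choosing 9 forces two into the same pair by pigeonhole, and those are consecutive. So 9.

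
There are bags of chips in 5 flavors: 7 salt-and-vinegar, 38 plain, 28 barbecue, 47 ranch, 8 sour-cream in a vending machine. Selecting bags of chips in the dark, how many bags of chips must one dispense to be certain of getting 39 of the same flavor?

In the worst case we take at most 38 of each flavor, but all 7 salt-and-vinegar, all 28 barbecue, and all 8 sour-cream (fewer than 38), giving 7 + 38 + 28 + 38 + 8 = 119.
One more bag of chips then forces some flavor to 39, so 119 + 1 = 120.

120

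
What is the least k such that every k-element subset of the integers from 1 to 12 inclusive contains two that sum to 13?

7

Partition {1, …, 12} into 6 pairs: {1,12}, {2,11}, …, {6,7}.
Choosing 6 integers — say the integers 1 through 6 — takes one from each pair and avoids the property.
Choosing 7 forces two into the same pair by pigeonhole, and those sum to 13. So 7.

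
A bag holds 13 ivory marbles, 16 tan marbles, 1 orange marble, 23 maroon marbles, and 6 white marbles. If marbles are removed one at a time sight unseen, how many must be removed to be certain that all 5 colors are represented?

The hardest color to obtain is orange: we could draw every other marble first — 59 − 1 = 58 marbles — without a single orange one.
The next draw must be orange, so 58 + 1 = 59.

59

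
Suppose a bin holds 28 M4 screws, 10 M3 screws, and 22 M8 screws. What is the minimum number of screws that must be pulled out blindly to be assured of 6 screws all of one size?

The worst case takes 5 screws of each size without reaching 6 of any: 3 × 5 = 15.
The next screw must bring some size to 6, so 15 + 1 = 16.

16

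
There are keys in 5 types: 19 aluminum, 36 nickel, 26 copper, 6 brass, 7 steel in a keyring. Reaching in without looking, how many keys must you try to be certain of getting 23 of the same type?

In the worst case we take at most 22 of each type, but all 19 aluminum, all 6 brass, and all 7 steel (fewer than 22), giving 19 + 22 + 22 + 6 + 7 = 76.
One more key then forces some type to 23, so 76 + 1 = 77.

77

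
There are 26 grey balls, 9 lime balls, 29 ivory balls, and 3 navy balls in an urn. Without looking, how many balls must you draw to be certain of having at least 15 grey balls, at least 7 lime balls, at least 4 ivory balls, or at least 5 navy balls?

27

The worst case stops just short of every target: 14 grey, 6 lime, 3 ivory, all 3 navy — 14 + 6 + 3 + 3 = 26 balls.
One more ball must push some color to its target, so 26 + 1 = 27.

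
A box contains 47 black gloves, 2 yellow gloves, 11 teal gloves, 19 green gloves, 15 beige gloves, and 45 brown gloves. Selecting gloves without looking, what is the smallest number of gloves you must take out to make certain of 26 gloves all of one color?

98

Treat the 6 colors as pigeonholes.
In the worst case we take at most 25 of each color, but all 2 yellow, all 11 teal, all 19 green, and all 15 beige (fewer than 25), giving 25 + 2 + 11 + 19 + 15 + 25 = 97.
One more glove then forces some color to 26, so 97 + 1 = 98.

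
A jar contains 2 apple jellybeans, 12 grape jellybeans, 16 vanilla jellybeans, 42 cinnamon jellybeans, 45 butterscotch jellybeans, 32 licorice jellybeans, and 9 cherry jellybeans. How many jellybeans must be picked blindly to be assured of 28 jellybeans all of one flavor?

121

Treat the 7 flavors as pigeonholes.
In the worst case we take at most 27 of each flavor, but all 2 apple, all 12 grape, all 16 vanilla, and all 9 cherry (fewer than 27), giving 2 + 12 + 16 + 27 + 27 + 27 + 9 = 120.
One more jellybean then forces some flavor to 28, so 120 + 1 = 121.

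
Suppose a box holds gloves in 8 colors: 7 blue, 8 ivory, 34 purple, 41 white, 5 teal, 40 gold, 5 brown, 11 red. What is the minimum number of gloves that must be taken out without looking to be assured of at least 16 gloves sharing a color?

82

Treat the 8 colors as pigeonholes.
In the worst case we take at most 15 of each color, but all 7 blue, all 8 ivory, all 5 teal, all 5 brown, and all 11 red (fewer than 15), giving 7 + 8 + 15 + 15 + 5 + 15 + 5 + 11 = 81.
One more glove then forces some color to 16, so 81 + 1 = 82.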